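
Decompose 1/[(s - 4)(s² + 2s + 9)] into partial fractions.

Cover-up at s = 4: P = 1/(4² + 2·4 + 9) = 1/33. Then Q = -P = -1/33, R = -P·(2 + 4) = -2/11
Result: (1/33)/(s - 4) - ((1/33)s + 2/11)/(s² + 2s + 9)


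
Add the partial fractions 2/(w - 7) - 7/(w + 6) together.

Common denominator (w - 7)(w + 6). Numerator: 2(w + 6) - 7(w - 7) = (2w + 12) - (7w - 49) = -5w + 61
Result: (-5w + 61)/[(w - 7)(w + 6)]


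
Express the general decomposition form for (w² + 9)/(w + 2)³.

Repeated linear factor (power 3): α/(w + 2) + β/(w + 2)² + γ/(w + 2)³


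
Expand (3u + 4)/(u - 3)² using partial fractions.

(3u + 4) = α(u - 3) + β. At u = 3: β = 3·3 + 4 = 13. Coeff of u: α = 3
Result: 3/(u - 3) + 13/(u - 3)²


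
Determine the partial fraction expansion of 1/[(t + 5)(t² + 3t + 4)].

Cover-up at t = -5: α = 1/((-5)² + 3·(-5) + 4) = 1/14. Then β = -α = -1/14, γ = -α·(3 - 5) = 1/7
Result: (1/14)/(t + 5) - ((1/14)t - 1/7)/(t² + 3t + 4)


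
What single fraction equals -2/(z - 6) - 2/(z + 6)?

Common denominator (z - 6)(z + 6). Numerator: -2(z + 6) - 2(z - 6) = (-2z - 12) - (2z - 12) = -4z
Result: (-4z)/[(z - 6)(z + 6)]


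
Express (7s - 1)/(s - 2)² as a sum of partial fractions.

(7s - 1) = A(s - 2) + B. At s = 2: B = 7·2 - 1 = 13. Coeff of s: A = 7
Result: 7/(s - 2) + 13/(s - 2)²


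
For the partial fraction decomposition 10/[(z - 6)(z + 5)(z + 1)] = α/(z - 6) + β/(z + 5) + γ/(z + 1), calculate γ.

Cover-up at z = -1: γ = 10/[(-1 - 6)(-1 + 5)] = 10/[(-7)(4)] = -10/28 = -5/14


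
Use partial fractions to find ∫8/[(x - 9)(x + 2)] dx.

Decompose: 8/[(x - 9)(x + 2)] = (8/11)/(x - 9) - (8/11)/(x + 2). Integrate each term: (8/11) ln|(x - 9)| - (8/11) ln|(x + 2)| + C


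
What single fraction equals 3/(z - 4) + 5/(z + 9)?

Common denominator (z - 4)(z + 9). Numerator: 3(z + 9) + 5(z - 4) = (3z + 27) + (5z - 20) = 8z + 7
Result: (8z + 7)/[(z - 4)(z + 9)]


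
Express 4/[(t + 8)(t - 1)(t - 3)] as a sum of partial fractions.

Using cover-up method: α = 4/99, β = -2/9, γ = 2/11
Result: (4/99)/(t + 8) - (2/9)/(t - 1) + (2/11)/(t - 3)


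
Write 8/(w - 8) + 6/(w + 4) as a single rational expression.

Common denominator (w - 8)(w + 4). Numerator: 8(w + 4) + 6(w - 8) = (8w + 32) + (6w - 48) = 14w - 16
Result: (14w - 16)/[(w - 8)(w + 4)]


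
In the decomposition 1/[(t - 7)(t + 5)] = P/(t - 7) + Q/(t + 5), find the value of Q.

Cover-up at t = -5: Q = 1/(-5 - 7) = -1/12


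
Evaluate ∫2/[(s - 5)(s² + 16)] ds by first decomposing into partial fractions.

Cover-up at s=5: α = 2/(5²+16) = 2/41. Coeff matching: β = -2/41, γ = -10/41. Decomposition: (2/41)/(s - 5) - ((2/41)s + 10/41)/(s² + 16). Integrate: linear → ln, quadratic → (1/2)ln + arctan: (2/41) ln|(s - 5)| - (1/41) ln(s² + 16) - (5/82) arctan(s/4) + C


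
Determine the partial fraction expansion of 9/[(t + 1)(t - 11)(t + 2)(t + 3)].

Using Heaviside cover-up: (-3/8)/(t + 1) + (3/728)/(t - 11) + (9/13)/(t + 2) - (9/28)/(t + 3)


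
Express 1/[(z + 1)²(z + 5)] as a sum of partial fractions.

Cover-up at z=-5: γ = 1/(-5 + 1)² = 1/16. Cover-up at z=-1: β = 1/(-1 + 5) = 1/4. Comparing z² coeff: α = -γ = -1/16
Result: (-1/16)/(z + 1) + (1/4)/(z + 1)² + (1/16)/(z + 5)


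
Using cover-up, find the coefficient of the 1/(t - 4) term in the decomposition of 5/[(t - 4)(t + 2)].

Cover (t - 4), set t=4: 5/((t + 2) at t=4) = 5/(6) = 5/6


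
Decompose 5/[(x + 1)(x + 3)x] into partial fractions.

Using cover-up method: A = -5/2, B = 5/6, C = 5/3
Result: (-5/2)/(x + 1) + (5/6)/(x + 3) + (5/3)/x


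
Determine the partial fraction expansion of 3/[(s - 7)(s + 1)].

3/(s - 7)(s + 1) = P/(s - 7) + Q/(s + 1). P = 3/(7 + 1) = 3/8, Q = 3/(-1 - 7) = -3/8
Result: (3/8)/(s - 7) - (3/8)/(s + 1)


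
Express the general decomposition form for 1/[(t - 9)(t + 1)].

Distinct linear factors: A/(t - 9) + B/(t + 1)


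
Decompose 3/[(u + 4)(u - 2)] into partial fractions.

3/(u + 4)(u - 2) = P/(u + 4) + Q/(u - 2). P = 3/(-4 - 2) = -1/2, Q = 3/(2 + 4) = 1/2
Result: (-1/2)/(u + 4) + (1/2)/(u - 2)


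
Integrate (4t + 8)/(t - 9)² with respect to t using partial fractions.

Decompose: A = 4, B = 4·9 + 8 = 44, so (4t + 8)/(t - 9)² = 4/(t - 9) + 44/(t - 9)². Integrate: ∫ A/(t - 9) dt = 4 ln|(t - 9)|; ∫ B/(t - 9)² dt = -44/(t - 9). Sum: 4 ln|(t - 9)| - 44/(t - 9) + C


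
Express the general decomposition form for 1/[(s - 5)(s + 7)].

Distinct linear factors: α/(s - 5) + β/(s + 7)


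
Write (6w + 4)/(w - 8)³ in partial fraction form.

(6w + 4) = α(w - 8)² + β(w - 8) + γ. At w = 8: γ = 6·8 + 4 = 52. Coefficients: α = 0, β = 6
Result: 6/(w - 8)² + 52/(w - 8)³


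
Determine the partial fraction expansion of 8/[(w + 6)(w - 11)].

8/(w + 6)(w - 11) = α/(w + 6) + β/(w - 11). α = 8/(-6 - 11) = -8/17, β = 8/(11 + 6) = 8/17
Result: (-8/17)/(w + 6) + (8/17)/(w - 11)


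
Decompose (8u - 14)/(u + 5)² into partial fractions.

(8u - 14) = P(u + 5) + Q. At u = -5: Q = 8·(-5) - 14 = -54. Coeff of u: P = 8
Result: 8/(u + 5) - 54/(u + 5)²


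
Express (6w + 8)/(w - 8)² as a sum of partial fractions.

(6w + 8) = α(w - 8) + β. At w = 8: β = 6·8 + 8 = 56. Coeff of w: α = 6
Result: 6/(w - 8) + 56/(w - 8)²


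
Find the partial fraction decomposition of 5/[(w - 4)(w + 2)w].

Using cover-up method: α = 5/24, β = 5/12, γ = -5/8
Result: (5/24)/(w - 4) + (5/12)/(w + 2) - (5/8)/w


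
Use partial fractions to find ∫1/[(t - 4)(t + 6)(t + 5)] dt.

Cover-up: α = 1/90, β = 1/10, γ = -1/9. Decomposition: (1/90)/(t - 4) + (1/10)/(t + 6) - (1/9)/(t + 5). Integrate each term: (1/90) ln|(t - 4)| + (1/10) ln|(t + 6)| - (1/9) ln|(t + 5)| + C


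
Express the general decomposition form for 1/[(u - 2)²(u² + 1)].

Repeated linear + quadratic: P/(u - 2) + Q/(u - 2)² + (Ru + S)/(u² + 1)


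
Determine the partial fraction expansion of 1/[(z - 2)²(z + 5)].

Cover-up at z=-5: γ = 1/(-5 - 2)² = 1/49. Cover-up at z=2: β = 1/(2 + 5) = 1/7. Comparing z² coeff: α = -γ = -1/49
Result: (-1/49)/(z - 2) + (1/7)/(z - 2)² + (1/49)/(z + 5)


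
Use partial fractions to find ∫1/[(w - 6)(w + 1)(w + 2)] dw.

Cover-up: α = 1/56, β = -1/7, γ = 1/8. Decomposition: (1/56)/(w - 6) - (1/7)/(w + 1) + (1/8)/(w + 2). Integrate each term: (1/56) ln|(w - 6)| - (1/7) ln|(w + 1)| + (1/8) ln|(w + 2)| + C


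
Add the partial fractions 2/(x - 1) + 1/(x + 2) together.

Common denominator (x - 1)(x + 2). Numerator: 2(x + 2) + 1(x - 1) = (2x + 4) + (x - 1) = 3x + 3
Result: (3x + 3)/[(x - 1)(x + 2)]


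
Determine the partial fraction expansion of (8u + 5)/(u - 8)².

(8u + 5) = α(u - 8) + β. At u = 8: β = 8·8 + 5 = 69. Coeff of u: α = 8
Result: 8/(u - 8) + 69/(u - 8)²


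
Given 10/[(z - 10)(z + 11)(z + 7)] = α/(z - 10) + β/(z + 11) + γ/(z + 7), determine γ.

Cover-up at z = -7: γ = 10/[(-7 - 10)(-7 + 11)] = 10/[(-17)(4)] = -10/68 = -5/34


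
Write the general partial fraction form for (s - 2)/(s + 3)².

Repeated linear factor: P/(s + 3) + Q/(s + 3)²


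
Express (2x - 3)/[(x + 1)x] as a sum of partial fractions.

At x=-1: A = (2·(-1) - 3)/(-1 - 0) = 5. At x=0: B = (2·0 - 3)/(0 + 1) = -3
Result: 5/(x + 1) - 3/x


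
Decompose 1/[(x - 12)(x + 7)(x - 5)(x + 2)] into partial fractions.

Using Heaviside cover-up: (1/1862)/(x - 12) - (1/1140)/(x + 7) - (1/588)/(x - 5) + (1/490)/(x + 2)


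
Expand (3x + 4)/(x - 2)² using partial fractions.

(3x + 4) = A(x - 2) + B. At x = 2: B = 3·2 + 4 = 10. Coeff of x: A = 3
Result: 3/(x - 2) + 10/(x - 2)²


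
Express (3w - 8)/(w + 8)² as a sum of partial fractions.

(3w - 8) = α(w + 8) + β. At w = -8: β = 3·(-8) - 8 = -32. Coeff of w: α = 3
Result: 3/(w + 8) - 32/(w + 8)²


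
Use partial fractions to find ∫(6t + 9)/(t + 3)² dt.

Decompose: α = 6, β = 6·(-3) + 9 = -9, so (6t + 9)/(t + 3)² = 6/(t + 3) - 9/(t + 3)². Integrate: ∫ α/(t + 3) dt = 6 ln|(t + 3)|; ∫ β/(t + 3)² dt = 9/(t + 3). Sum: 6 ln|(t + 3)| + 9/(t + 3) + C


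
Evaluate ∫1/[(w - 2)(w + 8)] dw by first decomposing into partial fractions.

Decompose: 1/[(w - 2)(w + 8)] = (1/10)/(w - 2) - (1/10)/(w + 8). Integrate each term: (1/10) ln|(w - 2)| - (1/10) ln|(w + 8)| + C


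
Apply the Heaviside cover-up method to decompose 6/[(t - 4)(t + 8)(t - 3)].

Cover (t - 4), t=4: A = 6/[(4 + 8)(4 - 3)] = 1/2. Cover (t + 8), t=-8: B = 6/[(-8 - 4)(-8 - 3)] = 1/22. Cover (t - 3), t=3: C = 6/[(3 - 4)(3 + 8)] = -6/11.
Result: (1/2)/(t - 4) + (1/22)/(t + 8) - (6/11)/(t - 3)


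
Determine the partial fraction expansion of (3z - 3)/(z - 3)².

(3z - 3) = A(z - 3) + B. At z = 3: B = 3·3 - 3 = 6. Coeff of z: A = 3
Result: 3/(z - 3) + 6/(z - 3)²


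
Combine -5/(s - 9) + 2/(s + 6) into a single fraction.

Common denominator (s - 9)(s + 6). Numerator: -5(s + 6) + 2(s - 9) = (-5s - 30) + (2s - 18) = -3s - 48
Result: (-3s - 48)/[(s - 9)(s + 6)]


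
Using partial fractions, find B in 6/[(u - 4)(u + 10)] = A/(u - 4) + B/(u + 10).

Cover-up at u = -10: B = 6/(-10 - 4) = -6/14 = -3/7


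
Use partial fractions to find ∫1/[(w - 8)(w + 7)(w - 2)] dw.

Cover-up: A = 1/90, B = 1/135, C = -1/54. Decomposition: (1/90)/(w - 8) + (1/135)/(w + 7) - (1/54)/(w - 2). Integrate each term: (1/90) ln|(w - 8)| + (1/135) ln|(w + 7)| - (1/54) ln|(w - 2)| + C


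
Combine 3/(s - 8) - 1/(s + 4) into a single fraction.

Common denominator (s - 8)(s + 4). Numerator: 3(s + 4) - 1(s - 8) = (3s + 12) - (s - 8) = 2s + 20
Result: (2s + 20)/[(s - 8)(s + 4)]


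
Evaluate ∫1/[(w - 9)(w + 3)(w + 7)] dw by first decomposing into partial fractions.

Cover-up: α = 1/192, β = -1/48, γ = 1/64. Decomposition: (1/192)/(w - 9) - (1/48)/(w + 3) + (1/64)/(w + 7). Integrate each term: (1/192) ln|(w - 9)| - (1/48) ln|(w + 3)| + (1/64) ln|(w + 7)| + C


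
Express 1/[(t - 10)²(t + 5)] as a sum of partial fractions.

Cover-up at t=-5: C = 1/(-5 - 10)² = 1/225. Cover-up at t=10: B = 1/(10 + 5) = 1/15. Comparing t² coeff: A = -C = -1/225
Result: (-1/225)/(t - 10) + (1/15)/(t - 10)² + (1/225)/(t + 5)


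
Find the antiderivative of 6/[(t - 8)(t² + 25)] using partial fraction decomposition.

Cover-up at t=8: P = 6/(8²+25) = 6/89. Coeff matching: Q = -6/89, R = -48/89. Decomposition: (6/89)/(t - 8) - ((6/89)t + 48/89)/(t² + 25). Integrate: linear → ln, quadratic → (1/2)ln + arctan: (6/89) ln|(t - 8)| - (3/89) ln(t² + 25) - (48/445) arctan(t/5) + C


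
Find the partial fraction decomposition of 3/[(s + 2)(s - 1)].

3/(s + 2)(s - 1) = P/(s + 2) + Q/(s - 1). P = 3/(-2 - 1) = -1, Q = 3/(1 + 2) = 1
Result: -1/(s + 2) + 1/(s - 1)


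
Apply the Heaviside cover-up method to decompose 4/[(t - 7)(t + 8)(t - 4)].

Cover (t - 7), t=7: P = 4/[(7 + 8)(7 - 4)] = 4/45. Cover (t + 8), t=-8: Q = 4/[(-8 - 7)(-8 - 4)] = 1/45. Cover (t - 4), t=4: R = 4/[(4 - 7)(4 + 8)] = -1/9.
Result: (4/45)/(t - 7) + (1/45)/(t + 8) - (1/9)/(t - 4)


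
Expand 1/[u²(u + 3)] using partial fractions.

Cover-up at u=-3: R = 1/(-3 - 0)² = 1/9. Cover-up at u=0: Q = 1/(0 + 3) = 1/3. Comparing u² coeff: P = -R = -1/9
Result: (-1/9)/u + (1/3)/u² + (1/9)/(u + 3)


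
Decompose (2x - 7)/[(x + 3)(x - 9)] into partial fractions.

At x=-3: P = (2·(-3) - 7)/(-3 - 9) = 13/12. At x=9: Q = (2·9 - 7)/(9 + 3) = 11/12
Result: (13/12)/(x + 3) + (11/12)/(x - 9)


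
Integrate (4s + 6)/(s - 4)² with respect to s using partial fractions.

Decompose: A = 4, B = 4·4 + 6 = 22, so (4s + 6)/(s - 4)² = 4/(s - 4) + 22/(s - 4)². Integrate: ∫ A/(s - 4) ds = 4 ln|(s - 4)|; ∫ B/(s - 4)² ds = -22/(s - 4). Sum: 4 ln|(s - 4)| - 22/(s - 4) + C


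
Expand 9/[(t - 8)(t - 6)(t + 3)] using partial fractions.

Using cover-up method: P = 9/22, Q = -1/2, R = 1/11
Result: (9/22)/(t - 8) - (1/2)/(t - 6) + (1/11)/(t + 3)


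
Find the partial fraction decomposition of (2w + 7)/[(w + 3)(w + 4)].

At w=-3: P = (2·(-3) + 7)/(-3 + 4) = 1. At w=-4: Q = (2·(-4) + 7)/(-4 + 3) = 1
Result: 1/(w + 3) + 1/(w + 4)


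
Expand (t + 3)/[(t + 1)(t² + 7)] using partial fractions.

At t=-1: α = (1·(-1) + 3)/((-1)² + 7) = 1/4. β = -α = -1/4, γ = 1 - (-1)·α = 5/4
Result: (1/4)/(t + 1) - ((1/4)t - 5/4)/(t² + 7)


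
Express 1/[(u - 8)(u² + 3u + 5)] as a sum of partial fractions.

Cover-up at u = 8: A = 1/(8² + 3·8 + 5) = 1/93. Then B = -A = -1/93, C = -A·(3 + 8) = -11/93
Result: (1/93)/(u - 8) - ((1/93)u + 11/93)/(u² + 3u + 5)


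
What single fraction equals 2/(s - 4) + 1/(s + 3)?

Common denominator (s - 4)(s + 3). Numerator: 2(s + 3) + 1(s - 4) = (2s + 6) + (s - 4) = 3s + 2
Result: (3s + 2)/[(s - 4)(s + 3)]


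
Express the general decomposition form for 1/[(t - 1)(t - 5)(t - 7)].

Three distinct linear factors: A/(t - 1) + B/(t - 5) + C/(t - 7)


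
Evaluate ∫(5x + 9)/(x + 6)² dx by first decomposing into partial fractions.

Decompose: P = 5, Q = 5·(-6) + 9 = -21, so (5x + 9)/(x + 6)² = 5/(x + 6) - 21/(x + 6)². Integrate: ∫ P/(x + 6) dx = 5 ln|(x + 6)|; ∫ Q/(x + 6)² dx = 21/(x + 6). Sum: 5 ln|(x + 6)| + 21/(x + 6) + C


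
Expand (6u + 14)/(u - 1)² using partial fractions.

(6u + 14) = P(u - 1) + Q. At u = 1: Q = 6·1 + 14 = 20. Coeff of u: P = 6
Result: 6/(u - 1) + 20/(u - 1)²


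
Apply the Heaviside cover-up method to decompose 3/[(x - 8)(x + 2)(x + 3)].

Cover (x - 8), x=8: P = 3/[(8 + 2)(8 + 3)] = 3/110. Cover (x + 2), x=-2: Q = 3/[(-2 - 8)(-2 + 3)] = -3/10. Cover (x + 3), x=-3: R = 3/[(-3 - 8)(-3 + 2)] = 3/11.
Result: (3/110)/(x - 8) - (3/10)/(x + 2) + (3/11)/(x + 3)


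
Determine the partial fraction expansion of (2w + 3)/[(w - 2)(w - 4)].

At w=2: α = (2·2 + 3)/(2 - 4) = -7/2. At w=4: β = (2·4 + 3)/(4 - 2) = 11/2
Result: (-7/2)/(w - 2) + (11/2)/(w - 4)


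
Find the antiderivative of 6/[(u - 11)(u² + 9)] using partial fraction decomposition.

Cover-up at u=11: P = 6/(11²+9) = 3/65. Coeff matching: Q = -3/65, R = -33/65. Decomposition: (3/65)/(u - 11) - ((3/65)u + 33/65)/(u² + 9). Integrate: linear → ln, quadratic → (1/2)ln + arctan: (3/65) ln|(u - 11)| - (3/130) ln(u² + 9) - (11/65) arctan(u/3) + C


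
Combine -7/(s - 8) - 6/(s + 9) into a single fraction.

Common denominator (s - 8)(s + 9). Numerator: -7(s + 9) - 6(s - 8) = (-7s - 63) - (6s - 48) = -13s - 15
Result: (-13s - 15)/[(s - 8)(s + 9)]


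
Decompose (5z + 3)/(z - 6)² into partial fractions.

(5z + 3) = A(z - 6) + B. At z = 6: B = 5·6 + 3 = 33. Coeff of z: A = 5
Result: 5/(z - 6) + 33/(z - 6)²


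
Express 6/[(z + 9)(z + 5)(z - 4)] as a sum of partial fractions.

Using cover-up method: P = 3/26, Q = -1/6, R = 2/39
Result: (3/26)/(z + 9) - (1/6)/(z + 5) + (2/39)/(z - 4)


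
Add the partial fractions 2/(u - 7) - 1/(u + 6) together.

Common denominator (u - 7)(u + 6). Numerator: 2(u + 6) - 1(u - 7) = (2u + 12) - (u - 7) = u + 19
Result: (u + 19)/[(u - 7)(u + 6)]


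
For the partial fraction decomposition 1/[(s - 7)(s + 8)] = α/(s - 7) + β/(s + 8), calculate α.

Cover-up at s = 7: α = 1/(7 + 8) = 1/15


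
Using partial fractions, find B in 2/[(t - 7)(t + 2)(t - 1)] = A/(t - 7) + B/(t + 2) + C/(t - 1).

Cover-up at t = -2: B = 2/[(-2 - 7)(-2 - 1)] = 2/[(-9)(-3)] = 2/27


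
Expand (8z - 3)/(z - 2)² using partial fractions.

(8z - 3) = α(z - 2) + β. At z = 2: β = 8·2 - 3 = 13. Coeff of z: α = 8
Result: 8/(z - 2) + 13/(z - 2)²


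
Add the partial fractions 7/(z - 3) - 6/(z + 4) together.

Common denominator (z - 3)(z + 4). Numerator: 7(z + 4) - 6(z - 3) = (7z + 28) - (6z - 18) = z + 46
Result: (z + 46)/[(z - 3)(z + 4)]


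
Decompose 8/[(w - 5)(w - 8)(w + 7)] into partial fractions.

Using cover-up method: α = -2/9, β = 8/45, γ = 2/45
Result: (-2/9)/(w - 5) + (8/45)/(w - 8) + (2/45)/(w + 7)


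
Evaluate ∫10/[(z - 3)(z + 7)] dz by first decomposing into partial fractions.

Decompose: 10/[(z - 3)(z + 7)] = 1/(z - 3) - 1/(z + 7). Integrate each term: ln|(z - 3)| - ln|(z + 7)| + C


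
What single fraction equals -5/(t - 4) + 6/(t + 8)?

Common denominator (t - 4)(t + 8). Numerator: -5(t + 8) + 6(t - 4) = (-5t - 40) + (6t - 24) = t - 64
Result: (t - 64)/[(t - 4)(t + 8)]


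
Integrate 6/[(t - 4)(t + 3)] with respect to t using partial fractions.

Decompose: 6/[(t - 4)(t + 3)] = (6/7)/(t - 4) - (6/7)/(t + 3). Integrate each term: (6/7) ln|(t - 4)| - (6/7) ln|(t + 3)| + C


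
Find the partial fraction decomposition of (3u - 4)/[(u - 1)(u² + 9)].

At u=1: P = (3·1 - 4)/(1² + 9) = -1/10. Q = -P = 1/10, R = 3 - 1·P = 31/10
Result: (-1/10)/(u - 1) + ((1/10)u + 31/10)/(u² + 9)


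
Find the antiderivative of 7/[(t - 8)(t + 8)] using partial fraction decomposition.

Decompose: 7/[(t - 8)(t + 8)] = (7/16)/(t - 8) - (7/16)/(t + 8). Integrate each term: (7/16) ln|(t - 8)| - (7/16) ln|(t + 8)| + C


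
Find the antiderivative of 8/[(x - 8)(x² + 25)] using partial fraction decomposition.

Cover-up at x=8: P = 8/(8²+25) = 8/89. Coeff matching: Q = -8/89, R = -64/89. Decomposition: (8/89)/(x - 8) - ((8/89)x + 64/89)/(x² + 25). Integrate: linear → ln, quadratic → (1/2)ln + arctan: (8/89) ln|(x - 8)| - (4/89) ln(x² + 25) - (64/445) arctan(x/5) + C


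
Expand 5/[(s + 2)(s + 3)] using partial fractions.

5/(s + 2)(s + 3) = A/(s + 2) + B/(s + 3). A = 5/(-2 + 3) = 5, B = 5/(-3 + 2) = -5
Result: 5/(s + 2) - 5/(s + 3)


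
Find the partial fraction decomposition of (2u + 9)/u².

(2u + 9) = αu + β. At u = 0: β = 2·0 + 9 = 9. Coeff of u: α = 2
Result: 2/u + 9/u²


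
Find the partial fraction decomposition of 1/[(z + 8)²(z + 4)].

Cover-up at z=-4: C = 1/(-4 + 8)² = 1/16. Cover-up at z=-8: B = 1/(-8 + 4) = -1/4. Comparing z² coeff: A = -C = -1/16
Result: (-1/16)/(z + 8) - (1/4)/(z + 8)² + (1/16)/(z + 4)


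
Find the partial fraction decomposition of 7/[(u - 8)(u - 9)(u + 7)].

Using cover-up method: A = -7/15, B = 7/16, C = 7/240
Result: (-7/15)/(u - 8) + (7/16)/(u - 9) + (7/240)/(u + 7)


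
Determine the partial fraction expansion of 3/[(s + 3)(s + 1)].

3/(s + 3)(s + 1) = A/(s + 3) + B/(s + 1). A = 3/(-3 + 1) = -3/2, B = 3/(-1 + 3) = 3/2
Result: (-3/2)/(s + 3) + (3/2)/(s + 1)


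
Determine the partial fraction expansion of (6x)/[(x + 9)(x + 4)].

At x=-9: P = (6·(-9) + 0)/(-9 + 4) = 54/5. At x=-4: Q = (6·(-4) + 0)/(-4 + 9) = -24/5
Result: (54/5)/(x + 9) - (24/5)/(x + 4)


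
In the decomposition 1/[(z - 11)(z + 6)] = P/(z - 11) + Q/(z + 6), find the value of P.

Cover-up at z = 11: P = 1/(11 + 6) = 1/17


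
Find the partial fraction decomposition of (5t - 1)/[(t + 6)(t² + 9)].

At t=-6: A = (5·(-6) - 1)/((-6)² + 9) = -31/45. B = -A = 31/45, C = 5 - (-6)·A = 13/15
Result: (-31/45)/(t + 6) + ((31/45)t + 13/15)/(t² + 9)


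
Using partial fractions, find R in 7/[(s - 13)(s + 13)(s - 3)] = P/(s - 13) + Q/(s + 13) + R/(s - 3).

Cover-up at s = 3: R = 7/[(3 - 13)(3 + 13)] = 7/[(-10)(16)] = -7/160


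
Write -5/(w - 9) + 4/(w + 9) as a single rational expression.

Common denominator (w - 9)(w + 9). Numerator: -5(w + 9) + 4(w - 9) = (-5w - 45) + (4w - 36) = -w - 81
Result: (-w - 81)/[(w - 9)(w + 9)]


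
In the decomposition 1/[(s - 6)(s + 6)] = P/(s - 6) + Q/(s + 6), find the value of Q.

Cover-up at s = -6: Q = 1/(-6 - 6) = -1/12


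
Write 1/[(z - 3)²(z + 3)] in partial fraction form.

Cover-up at z=-3: C = 1/(-3 - 3)² = 1/36. Cover-up at z=3: B = 1/(3 + 3) = 1/6. Comparing z² coeff: A = -C = -1/36
Result: (-1/36)/(z - 3) + (1/6)/(z - 3)² + (1/36)/(z + 3)


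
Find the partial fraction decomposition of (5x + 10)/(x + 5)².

(5x + 10) = A(x + 5) + B. At x = -5: B = 5·(-5) + 10 = -15. Coeff of x: A = 5
Result: 5/(x + 5) - 15/(x + 5)²


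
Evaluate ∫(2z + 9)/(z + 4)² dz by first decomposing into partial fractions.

Decompose: α = 2, β = 2·(-4) + 9 = 1, so (2z + 9)/(z + 4)² = 2/(z + 4) + 1/(z + 4)². Integrate: ∫ α/(z + 4) dz = 2 ln|(z + 4)|; ∫ β/(z + 4)² dz = -1/(z + 4). Sum: 2 ln|(z + 4)| - 1/(z + 4) + C


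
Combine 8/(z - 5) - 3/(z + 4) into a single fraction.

Common denominator (z - 5)(z + 4). Numerator: 8(z + 4) - 3(z - 5) = (8z + 32) - (3z - 15) = 5z + 47
Result: (5z + 47)/[(z - 5)(z + 4)]


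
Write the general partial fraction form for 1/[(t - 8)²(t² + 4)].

Repeated linear + quadratic: A/(t - 8) + B/(t - 8)² + (Ct + D)/(t² + 4)


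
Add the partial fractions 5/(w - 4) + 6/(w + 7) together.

Common denominator (w - 4)(w + 7). Numerator: 5(w + 7) + 6(w - 4) = (5w + 35) + (6w - 24) = 11w + 11
Result: (11w + 11)/[(w - 4)(w + 7)]


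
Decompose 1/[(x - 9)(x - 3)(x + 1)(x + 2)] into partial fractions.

Using Heaviside cover-up: (1/660)/(x - 9) - (1/120)/(x - 3) + (1/40)/(x + 1) - (1/55)/(x + 2)


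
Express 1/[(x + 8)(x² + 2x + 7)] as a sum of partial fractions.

Cover-up at x = -8: P = 1/((-8)² + 2·(-8) + 7) = 1/55. Then Q = -P = -1/55, R = -P·(2 - 8) = 6/55
Result: (1/55)/(x + 8) - ((1/55)x - 6/55)/(x² + 2x + 7)


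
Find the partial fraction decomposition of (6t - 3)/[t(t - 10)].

At t=0: P = (6·0 - 3)/(0 - 10) = 3/10. At t=10: Q = (6·10 - 3)/(10 - 0) = 57/10
Result: (3/10)/t + (57/10)/(t - 10)


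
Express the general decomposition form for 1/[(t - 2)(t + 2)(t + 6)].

Three distinct linear factors: P/(t - 2) + Q/(t + 2) + R/(t + 6)


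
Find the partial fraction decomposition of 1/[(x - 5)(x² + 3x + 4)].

Cover-up at x = 5: A = 1/(5² + 3·5 + 4) = 1/44. Then B = -A = -1/44, C = -A·(3 + 5) = -2/11
Result: (1/44)/(x - 5) - ((1/44)x + 2/11)/(x² + 3x + 4)


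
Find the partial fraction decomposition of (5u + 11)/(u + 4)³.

(5u + 11) = α(u + 4)² + β(u + 4) + γ. At u = -4: γ = 5·(-4) + 11 = -9. Coefficients: α = 0, β = 5
Result: 5/(u + 4)² - 9/(u + 4)³


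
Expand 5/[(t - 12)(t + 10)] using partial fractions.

5/(t - 12)(t + 10) = A/(t - 12) + B/(t + 10). A = 5/(12 + 10) = 5/22, B = 5/(-10 - 12) = -5/22
Result: (5/22)/(t - 12) - (5/22)/(t + 10)


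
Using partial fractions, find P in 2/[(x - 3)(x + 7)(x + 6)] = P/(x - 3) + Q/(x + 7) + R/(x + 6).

Cover-up at x = 3: P = 2/[(3 + 7)(3 + 6)] = 2/[(10)(9)] = 2/90 = 1/45


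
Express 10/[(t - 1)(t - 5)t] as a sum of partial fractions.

Using cover-up method: P = -5/2, Q = 1/2, R = 2
Result: (-5/2)/(t - 1) + (1/2)/(t - 5) + 2/t


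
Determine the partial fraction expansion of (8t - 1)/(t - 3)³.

(8t - 1) = α(t - 3)² + β(t - 3) + γ. At t = 3: γ = 8·3 - 1 = 23. Coefficients: α = 0, β = 8
Result: 8/(t - 3)² + 23/(t - 3)³


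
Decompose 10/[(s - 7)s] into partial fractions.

10/(s - 7)s = P/(s - 7) + Q/s. P = 10/(7 - 0) = 10/7, Q = 10/(0 - 7) = -10/7
Result: (10/7)/(s - 7) - (10/7)/s


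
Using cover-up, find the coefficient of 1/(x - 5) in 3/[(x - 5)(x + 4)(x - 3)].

Cover (x - 5), set x=5: 3/[(5 + 4)(5 - 3)] = 1/6


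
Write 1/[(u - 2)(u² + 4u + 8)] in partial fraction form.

Cover-up at u = 2: A = 1/(2² + 4·2 + 8) = 1/20. Then B = -A = -1/20, C = -A·(4 + 2) = -3/10
Result: (1/20)/(u - 2) - ((1/20)u + 3/10)/(u² + 4u + 8)


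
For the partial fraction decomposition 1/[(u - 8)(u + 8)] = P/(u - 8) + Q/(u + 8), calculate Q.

Cover-up at u = -8: Q = 1/(-8 - 8) = -1/16


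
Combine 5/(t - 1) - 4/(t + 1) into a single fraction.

Common denominator (t - 1)(t + 1). Numerator: 5(t + 1) - 4(t - 1) = (5t + 5) - (4t - 4) = t + 9
Result: (t + 9)/[(t - 1)(t + 1)]


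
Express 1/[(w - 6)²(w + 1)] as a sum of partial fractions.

Cover-up at w=-1: γ = 1/(-1 - 6)² = 1/49. Cover-up at w=6: β = 1/(6 + 1) = 1/7. Comparing w² coeff: α = -γ = -1/49
Result: (-1/49)/(w - 6) + (1/7)/(w - 6)² + (1/49)/(w + 1)


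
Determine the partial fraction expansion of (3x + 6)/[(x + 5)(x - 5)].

At x=-5: P = (3·(-5) + 6)/(-5 - 5) = 9/10. At x=5: Q = (3·5 + 6)/(5 + 5) = 21/10
Result: (9/10)/(x + 5) + (21/10)/(x - 5)


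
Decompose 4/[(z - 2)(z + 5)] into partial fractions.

4/(z - 2)(z + 5) = α/(z - 2) + β/(z + 5). α = 4/(2 + 5) = 4/7, β = 4/(-5 - 2) = -4/7
Result: (4/7)/(z - 2) - (4/7)/(z + 5)


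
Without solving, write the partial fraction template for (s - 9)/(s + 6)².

Repeated linear factor: α/(s + 6) + β/(s + 6)²


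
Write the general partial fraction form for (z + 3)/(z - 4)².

Repeated linear factor: A/(z - 4) + B/(z - 4)²


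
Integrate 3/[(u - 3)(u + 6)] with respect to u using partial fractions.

Decompose: 3/[(u - 3)(u + 6)] = (1/3)/(u - 3) - (1/3)/(u + 6). Integrate each term: (1/3) ln|(u - 3)| - (1/3) ln|(u + 6)| + C


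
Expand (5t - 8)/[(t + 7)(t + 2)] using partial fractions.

At t=-7: A = (5·(-7) - 8)/(-7 + 2) = 43/5. At t=-2: B = (5·(-2) - 8)/(-2 + 7) = -18/5
Result: (43/5)/(t + 7) - (18/5)/(t + 2)


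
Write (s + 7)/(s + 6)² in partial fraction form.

(s + 7) = A(s + 6) + B. At s = -6: B = 1·(-6) + 7 = 1. Coeff of s: A = 1
Result: 1/(s + 6) + 1/(s + 6)²


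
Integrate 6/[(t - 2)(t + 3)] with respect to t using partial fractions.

Decompose: 6/[(t - 2)(t + 3)] = (6/5)/(t - 2) - (6/5)/(t + 3). Integrate each term: (6/5) ln|(t - 2)| - (6/5) ln|(t + 3)| + C


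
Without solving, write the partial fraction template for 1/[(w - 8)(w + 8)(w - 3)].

Three distinct linear factors: A/(w - 8) + B/(w + 8) + C/(w - 3)


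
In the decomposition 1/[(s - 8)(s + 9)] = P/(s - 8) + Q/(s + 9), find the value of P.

Cover-up at s = 8: P = 1/(8 + 9) = 1/17


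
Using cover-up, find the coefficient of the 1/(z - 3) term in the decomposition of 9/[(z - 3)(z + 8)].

Cover (z - 3), set z=3: 9/((z + 8) at z=3) = 9/(11) = 9/11


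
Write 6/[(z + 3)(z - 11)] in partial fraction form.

6/(z + 3)(z - 11) = α/(z + 3) + β/(z - 11). α = 6/(-3 - 11) = -3/7, β = 6/(11 + 3) = 3/7
Result: (-3/7)/(z + 3) + (3/7)/(z - 11)


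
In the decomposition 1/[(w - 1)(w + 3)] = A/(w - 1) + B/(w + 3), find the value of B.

Cover-up at w = -3: B = 1/(-3 - 1) = -1/4


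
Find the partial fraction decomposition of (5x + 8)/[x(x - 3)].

At x=0: α = (5·0 + 8)/(0 - 3) = -8/3. At x=3: β = (5·3 + 8)/(3 - 0) = 23/3
Result: (-8/3)/x + (23/3)/(x - 3)


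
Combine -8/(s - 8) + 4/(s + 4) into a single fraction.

Common denominator (s - 8)(s + 4). Numerator: -8(s + 4) + 4(s - 8) = (-8s - 32) + (4s - 32) = -4s - 64
Result: (-4s - 64)/[(s - 8)(s + 4)]


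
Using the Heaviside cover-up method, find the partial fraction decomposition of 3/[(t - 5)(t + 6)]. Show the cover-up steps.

Cover (t - 5): set t=5, get α = 3/(5 + 6) = 3/11. Cover (t + 6): set t=-6, get β = 3/(-6 - 5) = -3/11.
Result: (3/11)/(t - 5) - (3/11)/(t + 6)


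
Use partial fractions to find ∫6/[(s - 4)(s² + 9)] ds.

Cover-up at s=4: α = 6/(4²+9) = 6/25. Coeff matching: β = -6/25, γ = -24/25. Decomposition: (6/25)/(s - 4) - ((6/25)s + 24/25)/(s² + 9). Integrate: linear → ln, quadratic → (1/2)ln + arctan: (6/25) ln|(s - 4)| - (3/25) ln(s² + 9) - (8/25) arctan(s/3) + C


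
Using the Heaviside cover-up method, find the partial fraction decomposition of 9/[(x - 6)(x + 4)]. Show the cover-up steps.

Cover (x - 6): set x=6, get A = 9/(6 + 4) = 9/10. Cover (x + 4): set x=-4, get B = 9/(-4 - 6) = -9/10.
Result: (9/10)/(x - 6) - (9/10)/(x + 4)


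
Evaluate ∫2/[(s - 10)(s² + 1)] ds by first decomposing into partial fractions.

Cover-up at s=10: P = 2/(10²+1) = 2/101. Coeff matching: Q = -2/101, R = -20/101. Decomposition: (2/101)/(s - 10) - ((2/101)s + 20/101)/(s² + 1). Integrate: linear → ln, quadratic → (1/2)ln + arctan: (2/101) ln|(s - 10)| - (1/101) ln(s² + 1) - (20/101) arctan(s) + C


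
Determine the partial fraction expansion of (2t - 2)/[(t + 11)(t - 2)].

At t=-11: A = (2·(-11) - 2)/(-11 - 2) = 24/13. At t=2: B = (2·2 - 2)/(2 + 11) = 2/13
Result: (24/13)/(t + 11) + (2/13)/(t - 2)


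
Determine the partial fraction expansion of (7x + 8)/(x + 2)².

(7x + 8) = P(x + 2) + Q. At x = -2: Q = 7·(-2) + 8 = -6. Coeff of x: P = 7
Result: 7/(x + 2) - 6/(x + 2)²


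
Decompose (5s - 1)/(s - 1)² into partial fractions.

(5s - 1) = α(s - 1) + β. At s = 1: β = 5·1 - 1 = 4. Coeff of s: α = 5
Result: 5/(s - 1) + 4/(s - 1)²


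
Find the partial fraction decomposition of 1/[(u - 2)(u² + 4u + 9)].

Cover-up at u = 2: A = 1/(2² + 4·2 + 9) = 1/21. Then B = -A = -1/21, C = -A·(4 + 2) = -2/7
Result: (1/21)/(u - 2) - ((1/21)u + 2/7)/(u² + 4u + 9)


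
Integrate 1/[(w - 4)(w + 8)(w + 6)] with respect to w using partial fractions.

Cover-up: P = 1/120, Q = 1/24, R = -1/20. Decomposition: (1/120)/(w - 4) + (1/24)/(w + 8) - (1/20)/(w + 6). Integrate each term: (1/120) ln|(w - 4)| + (1/24) ln|(w + 8)| - (1/20) ln|(w + 6)| + C


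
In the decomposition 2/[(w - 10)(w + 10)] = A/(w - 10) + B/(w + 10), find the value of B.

Cover-up at w = -10: B = 2/(-10 - 10) = -2/20 = -1/10


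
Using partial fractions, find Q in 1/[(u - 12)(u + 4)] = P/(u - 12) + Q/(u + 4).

Cover-up at u = -4: Q = 1/(-4 - 12) = -1/16


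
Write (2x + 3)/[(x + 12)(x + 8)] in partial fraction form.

At x=-12: α = (2·(-12) + 3)/(-12 + 8) = 21/4. At x=-8: β = (2·(-8) + 3)/(-8 + 12) = -13/4
Result: (21/4)/(x + 12) - (13/4)/(x + 8)


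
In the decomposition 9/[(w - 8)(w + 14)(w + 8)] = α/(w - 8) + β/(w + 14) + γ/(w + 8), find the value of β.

Cover-up at w = -14: β = 9/[(-14 - 8)(-14 + 8)] = 9/[(-22)(-6)] = 9/132 = 3/44


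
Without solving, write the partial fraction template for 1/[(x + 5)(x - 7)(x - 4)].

Three distinct linear factors: α/(x + 5) + β/(x - 7) + γ/(x - 4)


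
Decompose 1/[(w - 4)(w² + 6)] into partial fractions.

Cover-up at w = 4: A = 1/(4² + 6) = 1/22. Then B = -A = -1/22, C = -A·(0 + 4) = -2/11
Result: (1/22)/(w - 4) - ((1/22)w + 2/11)/(w² + 6)


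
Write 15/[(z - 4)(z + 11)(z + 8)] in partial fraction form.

Using cover-up method: α = 1/12, β = 1/3, γ = -5/12
Result: (1/12)/(z - 4) + (1/3)/(z + 11) - (5/12)/(z + 8)


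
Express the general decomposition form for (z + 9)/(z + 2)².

Repeated linear factor: α/(z + 2) + β/(z + 2)²


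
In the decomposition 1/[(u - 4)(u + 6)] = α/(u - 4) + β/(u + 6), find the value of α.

Cover-up at u = 4: α = 1/(4 + 6) = 1/10


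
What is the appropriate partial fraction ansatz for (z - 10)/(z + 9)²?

Repeated linear factor: A/(z + 9) + B/(z + 9)²


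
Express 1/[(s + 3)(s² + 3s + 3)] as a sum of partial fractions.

Cover-up at s = -3: α = 1/((-3)² + 3·(-3) + 3) = 1/3. Then β = -α = -1/3, γ = -α·(3 - 3) = 0
Result: (1/3)/(s + 3) - ((1/3)s)/(s² + 3s + 3)


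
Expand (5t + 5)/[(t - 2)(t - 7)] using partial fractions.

At t=2: α = (5·2 + 5)/(2 - 7) = -3. At t=7: β = (5·7 + 5)/(7 - 2) = 8
Result: -3/(t - 2) + 8/(t - 7)


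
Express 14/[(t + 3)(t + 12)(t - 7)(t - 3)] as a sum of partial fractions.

Using Heaviside cover-up: (7/270)/(t + 3) - (14/2565)/(t + 12) + (7/380)/(t - 7) - (7/180)/(t - 3)


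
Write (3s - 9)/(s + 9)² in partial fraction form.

(3s - 9) = α(s + 9) + β. At s = -9: β = 3·(-9) - 9 = -36. Coeff of s: α = 3
Result: 3/(s + 9) - 36/(s + 9)²


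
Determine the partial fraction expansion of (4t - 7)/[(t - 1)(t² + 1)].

At t=1: P = (4·1 - 7)/(1² + 1) = -3/2. Q = -P = 3/2, R = 4 - 1·P = 11/2
Result: (-3/2)/(t - 1) + ((3/2)t + 11/2)/(t² + 1)


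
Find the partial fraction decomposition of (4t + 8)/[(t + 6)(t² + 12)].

At t=-6: α = (4·(-6) + 8)/((-6)² + 12) = -1/3. β = -α = 1/3, γ = 4 - (-6)·α = 2
Result: (-1/3)/(t + 6) + ((1/3)t + 2)/(t² + 12)


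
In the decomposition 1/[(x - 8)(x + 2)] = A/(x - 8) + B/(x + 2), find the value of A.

Cover-up at x = 8: A = 1/(8 + 2) = 1/10


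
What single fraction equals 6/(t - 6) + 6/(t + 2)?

Common denominator (t - 6)(t + 2). Numerator: 6(t + 2) + 6(t - 6) = (6t + 12) + (6t - 36) = 12t - 24
Result: (12t - 24)/[(t - 6)(t + 2)]


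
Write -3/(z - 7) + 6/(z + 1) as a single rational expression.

Common denominator (z - 7)(z + 1). Numerator: -3(z + 1) + 6(z - 7) = (-3z - 3) + (6z - 42) = 3z - 45
Result: (3z - 45)/[(z - 7)(z + 1)]


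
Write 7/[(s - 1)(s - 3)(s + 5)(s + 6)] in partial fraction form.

Using Heaviside cover-up: (-1/12)/(s - 1) + (7/144)/(s - 3) + (7/48)/(s + 5) - (1/9)/(s + 6)


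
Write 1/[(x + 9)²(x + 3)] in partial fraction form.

Cover-up at x=-3: C = 1/(-3 + 9)² = 1/36. Cover-up at x=-9: B = 1/(-9 + 3) = -1/6. Comparing x² coeff: A = -C = -1/36
Result: (-1/36)/(x + 9) - (1/6)/(x + 9)² + (1/36)/(x + 3)


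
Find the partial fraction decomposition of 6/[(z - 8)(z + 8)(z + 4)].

Using cover-up method: α = 1/32, β = 3/32, γ = -1/8
Result: (1/32)/(z - 8) + (3/32)/(z + 8) - (1/8)/(z + 4)


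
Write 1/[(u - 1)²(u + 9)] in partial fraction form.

Cover-up at u=-9: γ = 1/(-9 - 1)² = 1/100. Cover-up at u=1: β = 1/(1 + 9) = 1/10. Comparing u² coeff: α = -γ = -1/100
Result: (-1/100)/(u - 1) + (1/10)/(u - 1)² + (1/100)/(u + 9)


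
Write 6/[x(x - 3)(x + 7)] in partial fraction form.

Using cover-up method: P = -2/7, Q = 1/5, R = 3/35
Result: (-2/7)/x + (1/5)/(x - 3) + (3/35)/(x + 7)


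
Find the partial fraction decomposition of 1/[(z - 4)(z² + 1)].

Cover-up at z = 4: α = 1/(4² + 1) = 1/17. Then β = -α = -1/17, γ = -α·(0 + 4) = -4/17
Result: (1/17)/(z - 4) - ((1/17)z + 4/17)/(z² + 1)


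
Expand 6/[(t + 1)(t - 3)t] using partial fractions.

Using cover-up method: α = 3/2, β = 1/2, γ = -2
Result: (3/2)/(t + 1) + (1/2)/(t - 3) - 2/t


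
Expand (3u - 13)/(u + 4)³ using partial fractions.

(3u - 13) = α(u + 4)² + β(u + 4) + γ. At u = -4: γ = 3·(-4) - 13 = -25. Coefficients: α = 0, β = 3
Result: 3/(u + 4)² - 25/(u + 4)³


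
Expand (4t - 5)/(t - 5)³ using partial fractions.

(4t - 5) = A(t - 5)² + B(t - 5) + C. At t = 5: C = 4·5 - 5 = 15. Coefficients: A = 0, B = 4
Result: 4/(t - 5)² + 15/(t - 5)³


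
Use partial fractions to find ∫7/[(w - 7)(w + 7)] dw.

Decompose: 7/[(w - 7)(w + 7)] = (1/2)/(w - 7) - (1/2)/(w + 7). Integrate each term: (1/2) ln|(w - 7)| - (1/2) ln|(w + 7)| + C


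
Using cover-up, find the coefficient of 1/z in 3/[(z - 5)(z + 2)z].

Cover z, set z=0: 3/[(0 - 5)(0 + 2)] = -3/10


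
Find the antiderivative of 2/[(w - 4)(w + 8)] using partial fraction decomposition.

Decompose: 2/[(w - 4)(w + 8)] = (1/6)/(w - 4) - (1/6)/(w + 8). Integrate each term: (1/6) ln|(w - 4)| - (1/6) ln|(w + 8)| + C


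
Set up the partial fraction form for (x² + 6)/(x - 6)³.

Repeated linear factor (power 3): P/(x - 6) + Q/(x - 6)² + R/(x - 6)³


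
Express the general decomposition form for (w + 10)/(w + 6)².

Repeated linear factor: A/(w + 6) + B/(w + 6)²


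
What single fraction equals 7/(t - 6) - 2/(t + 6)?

Common denominator (t - 6)(t + 6). Numerator: 7(t + 6) - 2(t - 6) = (7t + 42) - (2t - 12) = 5t + 54
Result: (5t + 54)/[(t - 6)(t + 6)]


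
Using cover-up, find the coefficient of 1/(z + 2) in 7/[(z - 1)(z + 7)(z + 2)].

Cover (z + 2), set z=-2: 7/[(-2 - 1)(-2 + 7)] = -7/15


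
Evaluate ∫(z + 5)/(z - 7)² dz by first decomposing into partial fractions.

Decompose: α = 1, β = 1·7 + 5 = 12, so (z + 5)/(z - 7)² = 1/(z - 7) + 12/(z - 7)². Integrate: ∫ α/(z - 7) dz = ln|(z - 7)|; ∫ β/(z - 7)² dz = -12/(z - 7). Sum: ln|(z - 7)| - 12/(z - 7) + C


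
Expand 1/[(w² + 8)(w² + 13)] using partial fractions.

Coefficient matching gives P = R = 0, Q = 1/(13-8) = 1/5, S = -Q = -1/5
Result: (1/5)/(w² + 8) - (1/5)/(w² + 13)


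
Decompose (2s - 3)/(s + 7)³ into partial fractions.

(2s - 3) = A(s + 7)² + B(s + 7) + C. At s = -7: C = 2·(-7) - 3 = -17. Coefficients: A = 0, B = 2
Result: 2/(s + 7)² - 17/(s + 7)³


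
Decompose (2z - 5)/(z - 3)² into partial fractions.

(2z - 5) = A(z - 3) + B. At z = 3: B = 2·3 - 5 = 1. Coeff of z: A = 2
Result: 2/(z - 3) + 1/(z - 3)²


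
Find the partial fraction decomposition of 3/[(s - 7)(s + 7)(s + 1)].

Using cover-up method: A = 3/112, B = 1/28, C = -1/16
Result: (3/112)/(s - 7) + (1/28)/(s + 7) - (1/16)/(s + 1)


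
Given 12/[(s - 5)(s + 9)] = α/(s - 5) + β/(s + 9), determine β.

Cover-up at s = -9: β = 12/(-9 - 5) = -12/14 = -6/7


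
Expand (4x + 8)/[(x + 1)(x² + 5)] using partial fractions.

At x=-1: P = (4·(-1) + 8)/((-1)² + 5) = 2/3. Q = -P = -2/3, R = 4 - (-1)·P = 14/3
Result: (2/3)/(x + 1) - ((2/3)x - 14/3)/(x² + 5)


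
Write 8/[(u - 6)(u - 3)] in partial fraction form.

8/(u - 6)(u - 3) = A/(u - 6) + B/(u - 3). A = 8/(6 - 3) = 8/3, B = 8/(3 - 6) = -8/3
Result: (8/3)/(u - 6) - (8/3)/(u - 3)


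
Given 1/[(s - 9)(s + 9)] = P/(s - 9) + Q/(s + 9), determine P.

Cover-up at s = 9: P = 1/(9 + 9) = 1/18


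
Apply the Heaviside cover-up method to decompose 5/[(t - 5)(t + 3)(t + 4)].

Cover (t - 5), t=5: A = 5/[(5 + 3)(5 + 4)] = 5/72. Cover (t + 3), t=-3: B = 5/[(-3 - 5)(-3 + 4)] = -5/8. Cover (t + 4), t=-4: C = 5/[(-4 - 5)(-4 + 3)] = 5/9.
Result: (5/72)/(t - 5) - (5/8)/(t + 3) + (5/9)/(t + 4)


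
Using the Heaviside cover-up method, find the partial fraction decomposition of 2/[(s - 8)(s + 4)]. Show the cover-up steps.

Cover (s - 8): set s=8, get A = 2/(8 + 4) = 1/6. Cover (s + 4): set s=-4, get B = 2/(-4 - 8) = -1/6.
Result: (1/6)/(s - 8) - (1/6)/(s + 4)


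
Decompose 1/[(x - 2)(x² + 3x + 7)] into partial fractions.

Cover-up at x = 2: A = 1/(2² + 3·2 + 7) = 1/17. Then B = -A = -1/17, C = -A·(3 + 2) = -5/17
Result: (1/17)/(x - 2) - ((1/17)x + 5/17)/(x² + 3x + 7)


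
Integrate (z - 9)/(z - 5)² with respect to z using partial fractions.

Decompose: A = 1, B = 1·5 - 9 = -4, so (z - 9)/(z - 5)² = 1/(z - 5) - 4/(z - 5)². Integrate: ∫ A/(z - 5) dz = ln|(z - 5)|; ∫ B/(z - 5)² dz = 4/(z - 5). Sum: ln|(z - 5)| + 4/(z - 5) + C


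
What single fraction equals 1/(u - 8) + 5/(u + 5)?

Common denominator (u - 8)(u + 5). Numerator: 1(u + 5) + 5(u - 8) = (u + 5) + (5u - 40) = 6u - 35
Result: (6u - 35)/[(u - 8)(u + 5)]


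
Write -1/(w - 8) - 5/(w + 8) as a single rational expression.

Common denominator (w - 8)(w + 8). Numerator: -1(w + 8) - 5(w - 8) = (-w - 8) - (5w - 40) = -6w + 32
Result: (-6w + 32)/[(w - 8)(w + 8)]


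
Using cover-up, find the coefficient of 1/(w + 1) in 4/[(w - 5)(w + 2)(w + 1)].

Cover (w + 1), set w=-1: 4/[(-1 - 5)(-1 + 2)] = -2/3


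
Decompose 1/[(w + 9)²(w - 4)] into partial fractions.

Cover-up at w=4: C = 1/(4 + 9)² = 1/169. Cover-up at w=-9: B = 1/(-9 - 4) = -1/13. Comparing w² coeff: A = -C = -1/169
Result: (-1/169)/(w + 9) - (1/13)/(w + 9)² + (1/169)/(w - 4)


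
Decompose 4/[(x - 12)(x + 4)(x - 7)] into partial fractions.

Using cover-up method: α = 1/20, β = 1/44, γ = -4/55
Result: (1/20)/(x - 12) + (1/44)/(x + 4) - (4/55)/(x - 7)


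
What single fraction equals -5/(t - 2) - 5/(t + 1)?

Common denominator (t - 2)(t + 1). Numerator: -5(t + 1) - 5(t - 2) = (-5t - 5) - (5t - 10) = -10t + 5
Result: (-10t + 5)/[(t - 2)(t + 1)]


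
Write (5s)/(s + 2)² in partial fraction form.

(5s) = α(s + 2) + β. At s = -2: β = 5·(-2) + 0 = -10. Coeff of s: α = 5
Result: 5/(s + 2) - 10/(s + 2)²


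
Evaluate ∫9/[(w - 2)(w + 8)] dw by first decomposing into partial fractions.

Decompose: 9/[(w - 2)(w + 8)] = (9/10)/(w - 2) - (9/10)/(w + 8). Integrate each term: (9/10) ln|(w - 2)| - (9/10) ln|(w + 8)| + C


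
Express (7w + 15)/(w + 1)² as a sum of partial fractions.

(7w + 15) = α(w + 1) + β. At w = -1: β = 7·(-1) + 15 = 8. Coeff of w: α = 7
Result: 7/(w + 1) + 8/(w + 1)²
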